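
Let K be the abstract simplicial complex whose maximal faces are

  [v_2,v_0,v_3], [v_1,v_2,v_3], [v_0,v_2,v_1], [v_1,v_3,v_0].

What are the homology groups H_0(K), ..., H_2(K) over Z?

H_0 = Z,  H_1 = 0,  H_2 = Z.

Order the vertices as v_0 < v_1 < v_2 < v_3. Listing each simplex with vertices in this order, K has dimension 2 with simplices:

  0-simplices (4): [v_0], [v_1], [v_2], [v_3]
  1-simplices (6): [v_0,v_1], [v_0,v_2], [v_0,v_3], [v_1,v_2], [v_1,v_3], [v_2,v_3]
  2-simplices (4): [v_0,v_1,v_2], [v_0,v_1,v_3], [v_0,v_2,v_3], [v_1,v_2,v_3]

giving chain groups C_0 ≅ Z^4, C_1 ≅ Z^6, C_2 ≅ Z^4.

The boundary map ∂_1: C_1 → C_0 is given by ∂[p,q] = [q] − [p]. For instance
  ∂[v_0,v_2] = [v_2] − [v_0].
The resulting 4×6 matrix has rank 3, and its Smith normal form has invariant factors (1,1,1).

Boundary ∂_2: C_2 → C_1 sends each 2-simplex [p,q,r] to [q,r] − [p,r] + [p,q]. For instance
  ∂[v_1,v_2,v_3] = [v_2,v_3] − [v_1,v_3] + [v_1,v_2],
  ∂[v_0,v_1,v_2] = [v_1,v_2] − [v_0,v_2] + [v_0,v_1].
This gives a 6×4 integer matrix of rank 3; reducing to Smith normal form yields diagonal entries (1,1,1).

Reading off H_k = ker ∂_k / im ∂_{k+1}:

  H_0: rank C_0 − rank ∂_1 = 4 − 3 = 1, and the invariant factors of ∂_1 are all 1, so H_0 ≅ Z.
  H_1: rank ker ∂_1 − rank ∂_2 = (6 − 3) − 3 = 0, and the invariant factors of ∂_2 are all 1, so H_1 ≅ 0.
  H_2: rank ker ∂_2 − rank ∂_3 = (4 − 3) − 0 = 1, and there is no ∂_3, so H_2 ≅ Z.

As a check, the Euler characteristic is 4 − 6 + 4 = 2, which agrees with 1 − 0 + 1 = 2.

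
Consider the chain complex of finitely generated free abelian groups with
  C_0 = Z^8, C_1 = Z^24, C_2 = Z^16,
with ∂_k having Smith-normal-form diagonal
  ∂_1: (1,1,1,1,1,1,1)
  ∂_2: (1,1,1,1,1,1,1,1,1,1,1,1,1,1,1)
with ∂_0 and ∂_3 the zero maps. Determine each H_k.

H_0: b_0 = 8 − 0 − 7 = 1; torsion from ∂_1 factors > 1: none. So H_0 = Z.
H_1: b_1 = 24 − 7 − 15 = 2; torsion from ∂_2 factors > 1: none. So H_1 = Z^2.
H_2: b_2 = 16 − 15 − 0 = 1; torsion from ∂_3 factors > 1: none. So H_2 = Z.

H_0 = Z,  H_1 = Z^2,  H_2 = Z.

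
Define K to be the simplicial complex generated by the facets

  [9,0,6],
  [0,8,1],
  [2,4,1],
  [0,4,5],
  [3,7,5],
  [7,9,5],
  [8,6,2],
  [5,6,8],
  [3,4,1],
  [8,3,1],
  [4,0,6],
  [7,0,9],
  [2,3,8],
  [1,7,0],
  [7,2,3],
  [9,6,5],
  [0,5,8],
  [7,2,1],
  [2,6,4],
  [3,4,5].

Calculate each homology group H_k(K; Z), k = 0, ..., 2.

H_0 = Z,  H_1 = Z ⊕ Z/2Z,  H_2 = 0.

Order the vertices as 0 < 1 < 2 < 3 < 4 < 5 < 6 < 7 < 8 < 9. Listing each simplex with vertices in this order, K has dimension 2 with simplices:

  0-simplices (10): [0], [1], [2], [3], [4], [5], [6], [7], [8], [9]
  1-simplices (30): (30 of them)
  2-simplices (20): (20 of them)

Hence C_0 ≅ Z^10, C_1 ≅ Z^30, C_2 ≅ Z^20.

Boundary ∂_1: C_1 → C_0 sends each edge [p,q] (with p < q) to q − p. For instance
  ∂[0,6] = [6] − [0].
The 10×30 boundary matrix has rank 9 and Smith normal form diag(1,1,1,1,1,1,1,1,1).

∂_2: C_2 → C_1 sends each 2-simplex [p,q,r] to [q,r] − [p,r] + [p,q]. For instance
  ∂[3,5,7] = [5,7] − [3,7] + [3,5],
  ∂[0,4,6] = [4,6] − [0,6] + [0,4].
The 30×20 boundary matrix has rank 20 and Smith normal form diag(1,1,1,1,1,1,1,1,1,1,1,1,1,1,1,1,1,1,1,2).

Reading off H_k = ker ∂_k / im ∂_{k+1}:

  H_0: rank C_0 − rank ∂_1 = 10 − 9 = 1, and the invariant factors of ∂_1 are all 1, so H_0 = Z.
  H_1: rank ker ∂_1 − rank ∂_2 = (30 − 9) − 20 = 1, and ∂_2 has invariant factor 2 > 1, so H_1 = Z ⊕ Z/2Z.
  H_2: rank ker ∂_2 − rank ∂_3 = (20 − 20) − 0 = 0, and there is no ∂_3, so H_2 = 0.

As a check, the Euler characteristic is 10 − 30 + 20 = 0, which agrees with 1 − 1 + 0 = 0.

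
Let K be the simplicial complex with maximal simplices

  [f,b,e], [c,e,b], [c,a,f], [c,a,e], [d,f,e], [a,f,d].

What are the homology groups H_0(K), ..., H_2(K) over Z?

Order the vertices as a < b < c < d < e < f. Listing each simplex with vertices in this order, K has dimension 2 with simplices:

  0-simplices (6): a, b, c, d, e, f
  1-simplices (12): ac, ad, ae, af, bc, be, bf, ce, cf, de, df, ef
  2-simplices (6): ace, acf, adf, bce, bef, def

Hence C_0 ≅ Z^6, C_1 ≅ Z^12, C_2 ≅ Z^6.

The boundary map ∂_1: C_1 → C_0 sends each edge [p,q] (with p < q) to q − p.
As a 6×12 matrix over Z this has rank 5, with invariant factors (1,1,1,1,1).

The boundary map ∂_2: C_2 → C_1 maps a triangle to the signed sum of its edges. For instance
  ∂bce = ce − be + bc,
  ∂bef = ef − bf + be.
As a 12×6 matrix over Z this has rank 6, with invariant factors (1,1,1,1,1,1).

Now H_k = ker ∂_k / im ∂_{k+1}, so:

  H_0: rank C_0 − rank ∂_1 = 6 − 5 = 1, and the invariant factors of ∂_1 are all 1, so H_0 = Z.
  H_1: rank ker ∂_1 − rank ∂_2 = (12 − 5) − 6 = 1, and the invariant factors of ∂_2 are all 1, so H_1 = Z.
  H_2: rank ker ∂_2 − rank ∂_3 = (6 − 6) − 0 = 0, and there is no ∂_3, so H_2 = 0.

(K is a triangulation of the cylinder S^1 x I.)

H_0 ≅ Z,  H_1 ≅ Z,  H_2 = 0.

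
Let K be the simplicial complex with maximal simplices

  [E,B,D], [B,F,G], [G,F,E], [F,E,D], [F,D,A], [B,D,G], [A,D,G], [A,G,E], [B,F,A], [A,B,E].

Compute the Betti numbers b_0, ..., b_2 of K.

Fix the vertex order A < B < D < E < F < G and write every simplex with vertices in increasing order. Then dim K = 2 and the simplices of K are:

  0-simplices (6): A, B, D, E, F, G
  1-simplices (15): AB, AD, AE, AF, AG, BD, BE, BF, BG, DE, DF, DG, EF, EG, FG
  2-simplices (10): ABE, ABF, ADF, ADG, AEG, BDE, BDG, BFG, DEF, EFG

so the chain groups are C_0 ≅ Z^6, C_1 ≅ Z^15, C_2 ≅ Z^10.

∂_1: C_1 → C_0 maps an edge to its endpoints' difference, ∂[p,q] = q − p. For instance
  ∂BD = D − B.
The resulting 6×15 matrix has rank 5, and its Smith normal form has invariant factors (1,1,1,1,1).

The boundary map ∂_2: C_2 → C_1 acts by ∂[p,q,r] = [q,r] − [p,r] + [p,q]. For instance
  ∂DEF = EF − DF + DE,
  ∂ADF = DF − AF + AD.
This gives a 15×10 integer matrix of rank 10; reducing to Smith normal form yields diagonal entries (1,1,1,1,1,1,1,1,1,2).

Computing H_k = (kernel of ∂_k) / (image of ∂_{k+1}):

  H_0: rank C_0 − rank ∂_1 = 6 − 5 = 1, and the invariant factors of ∂_1 are all 1, so H_0 = Z.
  H_1: rank ker ∂_1 − rank ∂_2 = (15 − 5) − 10 = 0, and ∂_2 has invariant factor 2 > 1, so H_1 = Z_2.
  H_2: rank ker ∂_2 − rank ∂_3 = (10 − 10) − 0 = 0, and there is no ∂_3, so H_2 = 0.

As a check, the Euler characteristic is 6 − 15 + 10 = 1, which agrees with 1 − 0 + 0 = 1.

Hence the Betti numbers are b_0 = 1, b_1 = 0, b_2 = 0.

b_0 = 1, b_1 = 0, b_2 = 0.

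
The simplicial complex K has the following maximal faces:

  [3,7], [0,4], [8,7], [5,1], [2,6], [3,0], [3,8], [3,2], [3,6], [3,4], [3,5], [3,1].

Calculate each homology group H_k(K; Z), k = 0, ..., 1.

H_0 ≅ Z,  H_1 ≅ Z^4.

We work with the vertex ordering 0 < 1 < 2 < 3 < 4 < 5 < 6 < 7 < 8. The simplices of K, each written with vertices in increasing order, are:

  0-simplices (9): [0], [1], [2], [3], [4], [5], [6], [7], [8]
  1-simplices (12): [0,3], [0,4], [1,3], [1,5], [2,3], [2,6], [3,4], [3,5], [3,6], [3,7], [3,8], [7,8]

Hence C_0 ≅ Z^9, C_1 ≅ Z^12.

∂_1: C_1 → C_0 sends each edge [p,q] (with p < q) to q − p.
The resulting 9×12 matrix has rank 8, and its Smith normal form has invariant factors (1,1,1,1,1,1,1,1).

Now H_k = ker ∂_k / im ∂_{k+1}, so:

  H_0: rank C_0 − rank ∂_1 = 9 − 8 = 1, and the invariant factors of ∂_1 are all 1, so H_0 = Z.
  H_1: rank ker ∂_1 − rank ∂_2 = (12 − 8) − 0 = 4, and there is no ∂_2, so H_1 = Z^4.

As a check, the Euler characteristic is 9 − 12 = -3, which agrees with 1 − 4 = -3.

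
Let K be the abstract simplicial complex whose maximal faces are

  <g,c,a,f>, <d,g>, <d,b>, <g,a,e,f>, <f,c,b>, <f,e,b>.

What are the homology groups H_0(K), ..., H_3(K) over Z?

H_0 = Z,  H_1 = Z,  H_2 = 0,  H_3 = 0.

We work with the vertex ordering a < b < c < d < e < f < g. The simplices of K, each written with vertices in increasing order, are:

  0-simplices (7): a, b, c, d, e, f, g
  1-simplices (14): ac, ae, af, ag, bc, bd, be, bf, cf, cg, dg, ef, eg, fg
  2-simplices (9): acf, acg, aef, aeg, afg, bcf, bef, cfg, efg
  3-simplices (2): acfg, aefg

giving chain groups C_0 ≅ Z^7, C_1 ≅ Z^14, C_2 ≅ Z^9, C_3 ≅ Z^2.

∂_1: C_1 → C_0 is given by ∂[p,q] = [q] − [p]. For instance
  ∂ag = g − a.
As a 7×14 matrix over Z this has rank 6, with invariant factors (1,1,1,1,1,1).

∂_2: C_2 → C_1 acts by ∂[p,q,r] = [q,r] − [p,r] + [p,q]. For instance
  ∂bef = ef − bf + be,
  ∂cfg = fg − cg + cf.
The 14×9 boundary matrix has rank 7 and Smith normal form diag(1,1,1,1,1,1,1).

∂_3: C_3 → C_2 sends each 3-simplex σ to the alternating sum Σ_i (−1)^i (σ with its i-th vertex removed). For instance
  ∂acfg = cfg − afg + acg − acf,
  ∂aefg = efg − afg + aeg − aef.
The 9×2 boundary matrix has rank 2 and Smith normal form diag(1,1).

Computing H_k = (kernel of ∂_k) / (image of ∂_{k+1}):

  H_0: rank C_0 − rank ∂_1 = 7 − 6 = 1, and the invariant factors of ∂_1 are all 1, so H_0 ≅ Z.
  H_1: rank ker ∂_1 − rank ∂_2 = (14 − 6) − 7 = 1, and the invariant factors of ∂_2 are all 1, so H_1 ≅ Z.
  H_2: rank ker ∂_2 − rank ∂_3 = (9 − 7) − 2 = 0, and the invariant factors of ∂_3 are all 1, so H_2 ≅ 0.
  H_3: rank ker ∂_3 − rank ∂_4 = (2 − 2) − 0 = 0, and there is no ∂_4, so H_3 ≅ 0.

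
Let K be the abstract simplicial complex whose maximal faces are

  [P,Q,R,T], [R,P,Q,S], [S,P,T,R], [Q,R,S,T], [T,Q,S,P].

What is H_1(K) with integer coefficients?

We work with the vertex ordering P < Q < R < S < T. The simplices of K, each written with vertices in increasing order, are:

  0-simplices (5): P, Q, R, S, T
  1-simplices (10): PQ, PR, PS, PT, QR, QS, QT, RS, RT, ST
  2-simplices (10): PQR, PQS, PQT, PRS, PRT, PST, QRS, QRT, QST, RST
  3-simplices (5): PQRS, PQRT, PQST, PRST, QRST

giving chain groups C_0 ≅ Z^5, C_1 ≅ Z^10, C_2 ≅ Z^10, C_3 ≅ Z^5.

Boundary ∂_1: C_1 → C_0 is given by ∂[p,q] = [q] − [p]. For instance
  ∂QR = R − Q.
This gives a 5×10 integer matrix of rank 4; reducing to Smith normal form yields diagonal entries (1,1,1,1).

Boundary ∂_2: C_2 → C_1 acts by ∂[p,q,r] = [q,r] − [p,r] + [p,q]. For instance
  ∂PQS = QS − PS + PQ,
  ∂QRS = RS − QS + QR.
This gives a 10×10 integer matrix of rank 6; reducing to Smith normal form yields diagonal entries (1,1,1,1,1,1).

The boundary map ∂_3: C_3 → C_2 sends each 3-simplex σ to the alternating sum Σ_i (−1)^i (σ with its i-th vertex removed). For instance
  ∂PRST = RST − PST + PRT − PRS,
  ∂PQRS = QRS − PRS + PQS − PQR.
As a 10×5 matrix over Z this has rank 4, with invariant factors (1,1,1,1).

Computing H_k = (kernel of ∂_k) / (image of ∂_{k+1}):

  H_1: rank ker ∂_1 − rank ∂_2 = (10 − 4) − 6 = 0, and the invariant factors of ∂_2 are all 1, so H_1 = 0.

(K is a triangulation of the 3-sphere S^3.)

H_1 = 0.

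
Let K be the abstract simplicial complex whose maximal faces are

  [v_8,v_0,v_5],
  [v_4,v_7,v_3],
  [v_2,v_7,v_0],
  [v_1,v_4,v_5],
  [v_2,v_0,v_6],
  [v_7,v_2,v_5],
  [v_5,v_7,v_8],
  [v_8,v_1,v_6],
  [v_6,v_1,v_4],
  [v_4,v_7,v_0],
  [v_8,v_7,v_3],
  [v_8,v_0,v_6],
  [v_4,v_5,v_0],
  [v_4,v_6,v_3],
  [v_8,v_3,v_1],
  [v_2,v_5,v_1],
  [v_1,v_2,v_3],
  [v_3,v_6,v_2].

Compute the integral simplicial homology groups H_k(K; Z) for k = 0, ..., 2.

H_0 = Z,  H_1 = Z ⊕ Z/2Z,  H_2 = 0.

K has 9 vertices, 27 edges, 18 triangles.
rank ∂_0 = 0, rank ∂_1 = 8 ⇒ b_0 = 9 − 0 − 8 = 1; all invariant factors of ∂_1 are 1 so no torsion. So H_0 ≅ Z.
rank ∂_1 = 8, rank ∂_2 = 18 ⇒ b_1 = 27 − 8 − 18 = 1; ∂_2 has invariant factor(s) [2] giving torsion. So H_1 ≅ Z ⊕ Z/2Z.
rank ∂_2 = 18, rank ∂_3 = 0 ⇒ b_2 = 18 − 18 − 0 = 0. So H_2 ≅ 0.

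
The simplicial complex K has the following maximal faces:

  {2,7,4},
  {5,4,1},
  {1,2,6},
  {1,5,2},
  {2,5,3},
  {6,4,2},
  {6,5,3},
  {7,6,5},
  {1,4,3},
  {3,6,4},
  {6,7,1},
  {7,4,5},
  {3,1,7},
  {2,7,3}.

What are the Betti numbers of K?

Fix the vertex order 1 < 2 < 3 < 4 < 5 < 6 < 7 and write every simplex with vertices in increasing order. Then dim K = 2 and the simplices of K are:

  0-simplices (7): [1], [2], [3], [4], [5], [6], [7]
  1-simplices (21): [1,2], [1,3], [1,4], [1,5], [1,6], [1,7], [2,3], [2,4], [2,5], [2,6], [2,7], [3,4], [3,5], [3,6], [3,7], [4,5], [4,6], [4,7], [5,6], [5,7], [6,7]
  2-simplices (14): [1,2,5], [1,2,6], [1,3,4], [1,3,7], [1,4,5], [1,6,7], [2,3,5], [2,3,7], [2,4,6], [2,4,7], [3,4,6], [3,5,6], [4,5,7], [5,6,7]

giving chain groups C_0 ≅ Z^7, C_1 ≅ Z^21, C_2 ≅ Z^14.

∂_1: C_1 → C_0 is given by ∂[p,q] = [q] − [p]. For instance
  ∂[1,5] = [5] − [1].
This gives a 7×21 integer matrix of rank 6; reducing to Smith normal form yields diagonal entries (1,1,1,1,1,1).

∂_2: C_2 → C_1 maps a triangle to the signed sum of its edges. For instance
  ∂[1,2,6] = [2,6] − [1,6] + [1,2],
  ∂[2,4,6] = [4,6] − [2,6] + [2,4].
The resulting 21×14 matrix has rank 13, and its Smith normal form has invariant factors (1,1,1,1,1,1,1,1,1,1,1,1,1).

Reading off H_k = ker ∂_k / im ∂_{k+1}:

  H_0: rank C_0 − rank ∂_1 = 7 − 6 = 1, and the invariant factors of ∂_1 are all 1, so H_0 = Z.
  H_1: rank ker ∂_1 − rank ∂_2 = (21 − 6) − 13 = 2, and the invariant factors of ∂_2 are all 1, so H_1 = Z^2.
  H_2: rank ker ∂_2 − rank ∂_3 = (14 − 13) − 0 = 1, and there is no ∂_3, so H_2 = Z.

Hence the Betti numbers are b_0 = 1, b_1 = 2, b_2 = 1.

b_0 = 1, b_1 = 2, b_2 = 1.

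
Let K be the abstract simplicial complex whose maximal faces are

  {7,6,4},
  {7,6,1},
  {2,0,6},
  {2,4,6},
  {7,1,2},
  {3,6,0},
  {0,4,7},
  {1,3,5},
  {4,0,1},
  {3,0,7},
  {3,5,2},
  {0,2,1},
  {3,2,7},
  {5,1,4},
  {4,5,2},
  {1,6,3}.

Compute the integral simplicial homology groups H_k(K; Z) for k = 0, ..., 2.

H_0 ≅ Z,  H_1 ≅ Z^2,  H_2 ≅ Z.

Take the total order 0 < 1 < 2 < 3 < 4 < 5 < 6 < 7 on the vertex set. Then K (dimension 2) consists of the simplices:

  0-simplices (8): [0], [1], [2], [3], [4], [5], [6], [7]
  1-simplices (24): (24 of them)
  2-simplices (16): [0,1,2], [0,1,4], [0,2,6], [0,3,6], [0,3,7], [0,4,7], [1,2,7], [1,3,5], [1,3,6], [1,4,5], [1,6,7], [2,3,5], [2,3,7], [2,4,5], [2,4,6], [4,6,7]

giving chain groups C_0 ≅ Z^8, C_1 ≅ Z^24, C_2 ≅ Z^16.

Boundary ∂_1: C_1 → C_0 is given by ∂[p,q] = [q] − [p]. For instance
  ∂[3,5] = [5] − [3].
As a 8×24 matrix over Z this has rank 7, with invariant factors (1,1,1,1,1,1,1).

∂_2: C_2 → C_1 acts by ∂[p,q,r] = [q,r] − [p,r] + [p,q]. For instance
  ∂[2,4,5] = [4,5] − [2,5] + [2,4],
  ∂[0,1,2] = [1,2] − [0,2] + [0,1].
The 24×16 boundary matrix has rank 15 and Smith normal form diag(1,1,1,1,1,1,1,1,1,1,1,1,1,1,1).

Reading off H_k = ker ∂_k / im ∂_{k+1}:

  H_0: rank C_0 − rank ∂_1 = 8 − 7 = 1, and the invariant factors of ∂_1 are all 1, so H_0 = Z.
  H_1: rank ker ∂_1 − rank ∂_2 = (24 − 7) − 15 = 2, and the invariant factors of ∂_2 are all 1, so H_1 = Z^2.
  H_2: rank ker ∂_2 − rank ∂_3 = (16 − 15) − 0 = 1, and there is no ∂_3, so H_2 = Z.

As a check, the Euler characteristic is 8 − 24 + 16 = 0, which agrees with 1 − 2 + 1 = 0.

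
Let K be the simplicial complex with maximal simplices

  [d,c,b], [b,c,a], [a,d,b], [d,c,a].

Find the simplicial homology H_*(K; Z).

K has 4 vertices, 6 edges, 4 triangles.
rank ∂_0 = 0, rank ∂_1 = 3 ⇒ b_0 = 4 − 0 − 3 = 1; all invariant factors of ∂_1 are 1 so no torsion. So H_0 = Z.
rank ∂_1 = 3, rank ∂_2 = 3 ⇒ b_1 = 6 − 3 − 3 = 0; all invariant factors of ∂_2 are 1 so no torsion. So H_1 = 0.
rank ∂_2 = 3, rank ∂_3 = 0 ⇒ b_2 = 4 − 3 − 0 = 1. So H_2 = Z.

H_0 ≅ Z,  H_1 = 0,  H_2 ≅ Z.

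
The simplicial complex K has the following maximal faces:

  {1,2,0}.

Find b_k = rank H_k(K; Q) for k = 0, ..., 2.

Fix the vertex order 0 < 1 < 2 and write every simplex with vertices in increasing order. Then dim K = 2 and the simplices of K are:

  0-simplices (3): [0], [1], [2]
  1-simplices (3): [0,1], [0,2], [1,2]
  2-simplices (1): [0,1,2]

Hence C_0 ≅ Z^3, C_1 ≅ Z^3, C_2 ≅ Z^1.

The boundary map ∂_1: C_1 → C_0 sends each edge [p,q] (with p < q) to q − p.
The resulting 3×3 matrix has rank 2, and its Smith normal form has invariant factors (1,1).

Boundary ∂_2: C_2 → C_1 sends each 2-simplex [p,q,r] to [q,r] − [p,r] + [p,q]. For instance
  ∂[0,1,2] = [1,2] − [0,2] + [0,1].
The resulting 3×1 matrix has rank 1, and its Smith normal form has invariant factors (1).

Reading off H_k = ker ∂_k / im ∂_{k+1}:

  H_0: rank C_0 − rank ∂_1 = 3 − 2 = 1, and the invariant factors of ∂_1 are all 1, so H_0 = Z.
  H_1: rank ker ∂_1 − rank ∂_2 = (3 − 2) − 1 = 0, and the invariant factors of ∂_2 are all 1, so H_1 = 0.
  H_2: rank ker ∂_2 − rank ∂_3 = (1 − 1) − 0 = 0, and there is no ∂_3, so H_2 = 0.

As a check, the Euler characteristic is 3 − 3 + 1 = 1, which agrees with 1 − 0 + 0 = 1.

Hence the Betti numbers are b_0 = 1, b_1 = 0, b_2 = 0.

b_0 = 1, b_1 = 0, b_2 = 0.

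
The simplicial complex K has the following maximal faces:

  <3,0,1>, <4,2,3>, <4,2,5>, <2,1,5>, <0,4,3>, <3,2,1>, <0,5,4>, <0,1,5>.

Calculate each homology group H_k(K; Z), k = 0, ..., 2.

H_0 = Z,  H_1 = 0,  H_2 = Z.

Fix the vertex order 0 < 1 < 2 < 3 < 4 < 5 and write every simplex with vertices in increasing order. Then dim K = 2 and the simplices of K are:

  0-simplices (6): [0], [1], [2], [3], [4], [5]
  1-simplices (12): [0,1], [0,3], [0,4], [0,5], [1,2], [1,3], [1,5], [2,3], [2,4], [2,5], [3,4], [4,5]
  2-simplices (8): [0,1,3], [0,1,5], [0,3,4], [0,4,5], [1,2,3], [1,2,5], [2,3,4], [2,4,5]

giving chain groups C_0 ≅ Z^6, C_1 ≅ Z^12, C_2 ≅ Z^8.

The boundary map ∂_1: C_1 → C_0 maps an edge to its endpoints' difference, ∂[p,q] = q − p. For instance
  ∂[2,3] = [3] − [2].
The 6×12 boundary matrix has rank 5 and Smith normal form diag(1,1,1,1,1).

The boundary map ∂_2: C_2 → C_1 maps a triangle to the signed sum of its edges. For instance
  ∂[0,4,5] = [4,5] − [0,5] + [0,4],
  ∂[0,3,4] = [3,4] − [0,4] + [0,3].
The resulting 12×8 matrix has rank 7, and its Smith normal form has invariant factors (1,1,1,1,1,1,1).

Computing H_k = (kernel of ∂_k) / (image of ∂_{k+1}):

  H_0: rank C_0 − rank ∂_1 = 6 − 5 = 1, and the invariant factors of ∂_1 are all 1, so H_0 ≅ Z.
  H_1: rank ker ∂_1 − rank ∂_2 = (12 − 5) − 7 = 0, and the invariant factors of ∂_2 are all 1, so H_1 ≅ 0.
  H_2: rank ker ∂_2 − rank ∂_3 = (8 − 7) − 0 = 1, and there is no ∂_3, so H_2 ≅ Z.

As a check, the Euler characteristic is 6 − 12 + 8 = 2, which agrees with 1 − 0 + 1 = 2.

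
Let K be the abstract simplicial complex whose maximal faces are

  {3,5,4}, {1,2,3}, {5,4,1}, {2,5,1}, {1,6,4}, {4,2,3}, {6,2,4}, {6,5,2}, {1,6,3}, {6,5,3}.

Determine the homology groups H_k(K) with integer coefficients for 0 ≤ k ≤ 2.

Fix the vertex order 1 < 2 < 3 < 4 < 5 < 6 and write every simplex with vertices in increasing order. Then dim K = 2 and the simplices of K are:

  0-simplices (6): [1], [2], [3], [4], [5], [6]
  1-simplices (15): [1,2], [1,3], [1,4], [1,5], [1,6], [2,3], [2,4], [2,5], [2,6], [3,4], [3,5], [3,6], [4,5], [4,6], [5,6]
  2-simplices (10): [1,2,3], [1,2,5], [1,3,6], [1,4,5], [1,4,6], [2,3,4], [2,4,6], [2,5,6], [3,4,5], [3,5,6]

Hence C_0 ≅ Z^6, C_1 ≅ Z^15, C_2 ≅ Z^10.

The boundary map ∂_1: C_1 → C_0 maps an edge to its endpoints' difference, ∂[p,q] = q − p. For instance
  ∂[1,4] = [4] − [1].
The resulting 6×15 matrix has rank 5, and its Smith normal form has invariant factors (1,1,1,1,1).

The boundary map ∂_2: C_2 → C_1 sends each 2-simplex [p,q,r] to [q,r] − [p,r] + [p,q]. For instance
  ∂[3,5,6] = [5,6] − [3,6] + [3,5],
  ∂[2,4,6] = [4,6] − [2,6] + [2,4].
This gives a 15×10 integer matrix of rank 10; reducing to Smith normal form yields diagonal entries (1,1,1,1,1,1,1,1,1,2).

Computing H_k = (kernel of ∂_k) / (image of ∂_{k+1}):

  H_0: rank C_0 − rank ∂_1 = 6 − 5 = 1, and the invariant factors of ∂_1 are all 1, so H_0 ≅ Z.
  H_1: rank ker ∂_1 − rank ∂_2 = (15 − 5) − 10 = 0, and ∂_2 has invariant factor 2 > 1, so H_1 ≅ Z/2.
  H_2: rank ker ∂_2 − rank ∂_3 = (10 − 10) − 0 = 0, and there is no ∂_3, so H_2 ≅ 0.

H_0 ≅ Z,  H_1 ≅ Z/2,  H_2 = 0.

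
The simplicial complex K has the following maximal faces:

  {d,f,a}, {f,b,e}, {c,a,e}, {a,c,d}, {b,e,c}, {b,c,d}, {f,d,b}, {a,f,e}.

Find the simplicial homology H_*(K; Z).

Order the vertices as a < b < c < d < e < f. Listing each simplex with vertices in this order, K has dimension 2 with simplices:

  0-simplices (6): a, b, c, d, e, f
  1-simplices (12): ac, ad, ae, af, bc, bd, be, bf, cd, ce, df, ef
  2-simplices (8): acd, ace, adf, aef, bcd, bce, bdf, bef

so the chain groups are C_0 ≅ Z^6, C_1 ≅ Z^12, C_2 ≅ Z^8.

∂_1: C_1 → C_0 sends each edge [p,q] (with p < q) to q − p. For instance
  ∂be = e − b.
As a 6×12 matrix over Z this has rank 5, with invariant factors (1,1,1,1,1).

∂_2: C_2 → C_1 sends each 2-simplex [p,q,r] to [q,r] − [p,r] + [p,q]. For instance
  ∂adf = df − af + ad,
  ∂bef = ef − bf + be.
The 12×8 boundary matrix has rank 7 and Smith normal form diag(1,1,1,1,1,1,1).

Computing H_k = (kernel of ∂_k) / (image of ∂_{k+1}):

  H_0: rank C_0 − rank ∂_1 = 6 − 5 = 1, and the invariant factors of ∂_1 are all 1, so H_0 ≅ Z.
  H_1: rank ker ∂_1 − rank ∂_2 = (12 − 5) − 7 = 0, and the invariant factors of ∂_2 are all 1, so H_1 ≅ 0.
  H_2: rank ker ∂_2 − rank ∂_3 = (8 − 7) − 0 = 1, and there is no ∂_3, so H_2 ≅ Z.

As a check, the Euler characteristic is 6 − 12 + 8 = 2, which agrees with 1 − 0 + 1 = 2.

H_0 ≅ Z,  H_1 = 0,  H_2 ≅ Z.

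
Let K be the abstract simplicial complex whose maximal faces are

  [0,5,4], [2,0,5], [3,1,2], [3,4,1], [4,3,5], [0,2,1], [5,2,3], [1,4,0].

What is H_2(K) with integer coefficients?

Take the total order 0 < 1 < 2 < 3 < 4 < 5 on the vertex set. Then K (dimension 2) consists of the simplices:

  0-simplices (6): [0], [1], [2], [3], [4], [5]
  1-simplices (12): [0,1], [0,2], [0,4], [0,5], [1,2], [1,3], [1,4], [2,3], [2,5], [3,4], [3,5], [4,5]
  2-simplices (8): [0,1,2], [0,1,4], [0,2,5], [0,4,5], [1,2,3], [1,3,4], [2,3,5], [3,4,5]

giving chain groups C_0 ≅ Z^6, C_1 ≅ Z^12, C_2 ≅ Z^8.

Boundary ∂_1: C_1 → C_0 sends each edge [p,q] (with p < q) to q − p.
The resulting 6×12 matrix has rank 5, and its Smith normal form has invariant factors (1,1,1,1,1).

The boundary map ∂_2: C_2 → C_1 acts by ∂[p,q,r] = [q,r] − [p,r] + [p,q]. For instance
  ∂[0,1,2] = [1,2] − [0,2] + [0,1],
  ∂[0,2,5] = [2,5] − [0,5] + [0,2].
As a 12×8 matrix over Z this has rank 7, with invariant factors (1,1,1,1,1,1,1).

From H_k ≅ ker(∂_k) / im(∂_{k+1}) we obtain:

  H_2: rank ker ∂_2 − rank ∂_3 = (8 − 7) − 0 = 1, and there is no ∂_3, so H_2 ≅ Z.

H_2 = Z.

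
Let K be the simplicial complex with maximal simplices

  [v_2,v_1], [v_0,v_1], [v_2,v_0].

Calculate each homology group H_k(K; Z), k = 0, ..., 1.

H_0 = Z,  H_1 = Z.

K has 3 vertices, 3 edges.
rank ∂_0 = 0, rank ∂_1 = 2 ⇒ b_0 = 3 − 0 − 2 = 1; all invariant factors of ∂_1 are 1 so no torsion. So H_0 = Z.
rank ∂_1 = 2, rank ∂_2 = 0 ⇒ b_1 = 3 − 2 − 0 = 1. So H_1 = Z.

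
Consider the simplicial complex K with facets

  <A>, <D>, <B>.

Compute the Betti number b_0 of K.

b_0 = 3.

Fix the vertex order A < B < D and write every simplex with vertices in increasing order. Then dim K = 0 and the simplices of K are:

  0-simplices (3): A, B, D

so the chain groups are C_0 ≅ Z^3.

Computing H_k = (kernel of ∂_k) / (image of ∂_{k+1}):

  H_0: rank C_0 − rank ∂_1 = 3 − 0 = 3, and there is no ∂_1, so H_0 = Z^3.

Hence the Betti numbers are b_0 = 3.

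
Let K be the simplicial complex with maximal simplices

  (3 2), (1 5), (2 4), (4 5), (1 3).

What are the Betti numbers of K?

b_0 = 1, b_1 = 1.

Fix the vertex order 1 < 2 < 3 < 4 < 5 and write every simplex with vertices in increasing order. Then dim K = 1 and the simplices of K are:

  0-simplices (5): [1], [2], [3], [4], [5]
  1-simplices (5): [1,3], [1,5], [2,3], [2,4], [4,5]

so the chain groups are C_0 ≅ Z^5, C_1 ≅ Z^5.

∂_1: C_1 → C_0 sends each edge [p,q] (with p < q) to q − p. For instance
  ∂[1,5] = [5] − [1].
As a 5×5 matrix over Z this has rank 4, with invariant factors (1,1,1,1).

Now H_k = ker ∂_k / im ∂_{k+1}, so:

  H_0: rank C_0 − rank ∂_1 = 5 − 4 = 1, and the invariant factors of ∂_1 are all 1, so H_0 = Z.
  H_1: rank ker ∂_1 − rank ∂_2 = (5 − 4) − 0 = 1, and there is no ∂_2, so H_1 = Z.

(K is a triangulation of the circle S^1.)

Hence the Betti numbers are b_0 = 1, b_1 = 1.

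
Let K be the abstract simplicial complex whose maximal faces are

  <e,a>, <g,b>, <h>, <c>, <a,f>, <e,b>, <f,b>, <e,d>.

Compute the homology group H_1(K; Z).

H_1 ≅ Z.

Fix the vertex order a < b < c < d < e < f < g < h and write every simplex with vertices in increasing order. Then dim K = 1 and the simplices of K are:

  0-simplices (8): a, b, c, d, e, f, g, h
  1-simplices (6): ae, af, be, bf, bg, de

Hence C_0 ≅ Z^8, C_1 ≅ Z^6.

The boundary map ∂_1: C_1 → C_0 sends each edge [p,q] (with p < q) to q − p.
This gives a 8×6 integer matrix of rank 5; reducing to Smith normal form yields diagonal entries (1,1,1,1,1).

Now H_k = ker ∂_k / im ∂_{k+1}, so:

  H_1: rank ker ∂_1 − rank ∂_2 = (6 − 5) − 0 = 1, and there is no ∂_2, so H_1 ≅ Z.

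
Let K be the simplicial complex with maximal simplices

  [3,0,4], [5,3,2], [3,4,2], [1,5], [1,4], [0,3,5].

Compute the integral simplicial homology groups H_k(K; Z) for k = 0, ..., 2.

H_0 ≅ Z,  H_1 ≅ Z,  H_2 = 0.

Fix the vertex order 0 < 1 < 2 < 3 < 4 < 5 and write every simplex with vertices in increasing order. Then dim K = 2 and the simplices of K are:

  0-simplices (6): [0], [1], [2], [3], [4], [5]
  1-simplices (10): [0,3], [0,4], [0,5], [1,4], [1,5], [2,3], [2,4], [2,5], [3,4], [3,5]
  2-simplices (4): [0,3,4], [0,3,5], [2,3,4], [2,3,5]

Hence C_0 ≅ Z^6, C_1 ≅ Z^10, C_2 ≅ Z^4.

∂_1: C_1 → C_0 is given by ∂[p,q] = [q] − [p]. For instance
  ∂[0,4] = [4] − [0].
The resulting 6×10 matrix has rank 5, and its Smith normal form has invariant factors (1,1,1,1,1).

Boundary ∂_2: C_2 → C_1 acts by ∂[p,q,r] = [q,r] − [p,r] + [p,q]. For instance
  ∂[2,3,4] = [3,4] − [2,4] + [2,3],
  ∂[0,3,4] = [3,4] − [0,4] + [0,3].
As a 10×4 matrix over Z this has rank 4, with invariant factors (1,1,1,1).

From H_k ≅ ker(∂_k) / im(∂_{k+1}) we obtain:

  H_0: rank C_0 − rank ∂_1 = 6 − 5 = 1, and the invariant factors of ∂_1 are all 1, so H_0 = Z.
  H_1: rank ker ∂_1 − rank ∂_2 = (10 − 5) − 4 = 1, and the invariant factors of ∂_2 are all 1, so H_1 = Z.
  H_2: rank ker ∂_2 − rank ∂_3 = (4 − 4) − 0 = 0, and there is no ∂_3, so H_2 = 0.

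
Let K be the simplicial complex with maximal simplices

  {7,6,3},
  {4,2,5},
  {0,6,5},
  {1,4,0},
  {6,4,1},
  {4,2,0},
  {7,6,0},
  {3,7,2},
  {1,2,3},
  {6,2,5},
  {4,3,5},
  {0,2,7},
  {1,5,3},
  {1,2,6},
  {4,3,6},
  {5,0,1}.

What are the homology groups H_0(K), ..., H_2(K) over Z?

We work with the vertex ordering 0 < 1 < 2 < 3 < 4 < 5 < 6 < 7. The simplices of K, each written with vertices in increasing order, are:

  0-simplices (8): [0], [1], [2], [3], [4], [5], [6], [7]
  1-simplices (24): (24 of them)
  2-simplices (16): [0,1,4], [0,1,5], [0,2,4], [0,2,7], [0,5,6], [0,6,7], [1,2,3], [1,2,6], [1,3,5], [1,4,6], [2,3,7], [2,4,5], [2,5,6], [3,4,5], [3,4,6], [3,6,7]

so the chain groups are C_0 ≅ Z^8, C_1 ≅ Z^24, C_2 ≅ Z^16.

Boundary ∂_1: C_1 → C_0 maps an edge to its endpoints' difference, ∂[p,q] = q − p.
This gives a 8×24 integer matrix of rank 7; reducing to Smith normal form yields diagonal entries (1,1,1,1,1,1,1).

The boundary map ∂_2: C_2 → C_1 acts by ∂[p,q,r] = [q,r] − [p,r] + [p,q]. For instance
  ∂[0,6,7] = [6,7] − [0,7] + [0,6],
  ∂[0,2,7] = [2,7] − [0,7] + [0,2].
This gives a 24×16 integer matrix of rank 15; reducing to Smith normal form yields diagonal entries (1,1,1,1,1,1,1,1,1,1,1,1,1,1,1).

Reading off H_k = ker ∂_k / im ∂_{k+1}:

  H_0: rank C_0 − rank ∂_1 = 8 − 7 = 1, and the invariant factors of ∂_1 are all 1, so H_0 = Z.
  H_1: rank ker ∂_1 − rank ∂_2 = (24 − 7) − 15 = 2, and the invariant factors of ∂_2 are all 1, so H_1 = Z^2.
  H_2: rank ker ∂_2 − rank ∂_3 = (16 − 15) − 0 = 1, and there is no ∂_3, so H_2 = Z.

(K is a triangulation of the torus T^2.)

H_0 = Z,  H_1 = Z^2,  H_2 = Z.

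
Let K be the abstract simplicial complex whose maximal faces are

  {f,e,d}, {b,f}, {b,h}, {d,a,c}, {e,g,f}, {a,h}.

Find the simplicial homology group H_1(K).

Order the vertices as a < b < c < d < e < f < g < h. Listing each simplex with vertices in this order, K has dimension 2 with simplices:

  0-simplices (8): a, b, c, d, e, f, g, h
  1-simplices (11): ac, ad, ah, bf, bh, cd, de, df, ef, eg, fg
  2-simplices (3): acd, def, efg

so the chain groups are C_0 ≅ Z^8, C_1 ≅ Z^11, C_2 ≅ Z^3.

Boundary ∂_1: C_1 → C_0 maps an edge to its endpoints' difference, ∂[p,q] = q − p. For instance
  ∂ad = d − a.
The 8×11 boundary matrix has rank 7 and Smith normal form diag(1,1,1,1,1,1,1).

The boundary map ∂_2: C_2 → C_1 sends each 2-simplex [p,q,r] to [q,r] − [p,r] + [p,q]. For instance
  ∂efg = fg − eg + ef,
  ∂def = ef − df + de.
As a 11×3 matrix over Z this has rank 3, with invariant factors (1,1,1).

Computing H_k = (kernel of ∂_k) / (image of ∂_{k+1}):

  H_1: rank ker ∂_1 − rank ∂_2 = (11 − 7) − 3 = 1, and the invariant factors of ∂_2 are all 1, so H_1 = Z.

H_1 ≅ Z.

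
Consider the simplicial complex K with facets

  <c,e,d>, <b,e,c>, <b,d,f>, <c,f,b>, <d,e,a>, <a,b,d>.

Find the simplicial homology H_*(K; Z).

Fix the vertex order a < b < c < d < e < f and write every simplex with vertices in increasing order. Then dim K = 2 and the simplices of K are:

  0-simplices (6): a, b, c, d, e, f
  1-simplices (12): ab, ad, ae, bc, bd, be, bf, cd, ce, cf, de, df
  2-simplices (6): abd, ade, bce, bcf, bdf, cde

giving chain groups C_0 ≅ Z^6, C_1 ≅ Z^12, C_2 ≅ Z^6.

The boundary map ∂_1: C_1 → C_0 maps an edge to its endpoints' difference, ∂[p,q] = q − p.
The 6×12 boundary matrix has rank 5 and Smith normal form diag(1,1,1,1,1).

Boundary ∂_2: C_2 → C_1 maps a triangle to the signed sum of its edges. For instance
  ∂cde = de − ce + cd,
  ∂bcf = cf − bf + bc.
This gives a 12×6 integer matrix of rank 6; reducing to Smith normal form yields diagonal entries (1,1,1,1,1,1).

Reading off H_k = ker ∂_k / im ∂_{k+1}:

  H_0: rank C_0 − rank ∂_1 = 6 − 5 = 1, and the invariant factors of ∂_1 are all 1, so H_0 ≅ Z.
  H_1: rank ker ∂_1 − rank ∂_2 = (12 − 5) − 6 = 1, and the invariant factors of ∂_2 are all 1, so H_1 ≅ Z.
  H_2: rank ker ∂_2 − rank ∂_3 = (6 − 6) − 0 = 0, and there is no ∂_3, so H_2 ≅ 0.

(K is a triangulation of the cylinder S^1 x I.)

H_0 ≅ Z,  H_1 ≅ Z,  H_2 = 0.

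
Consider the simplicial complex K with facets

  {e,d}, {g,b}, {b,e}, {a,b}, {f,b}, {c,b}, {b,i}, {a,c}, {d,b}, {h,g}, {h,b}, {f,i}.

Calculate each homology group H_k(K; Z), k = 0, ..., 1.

H_0 = Z,  H_1 = Z^4.

Order the vertices as a < b < c < d < e < f < g < h < i. Listing each simplex with vertices in this order, K has dimension 1 with simplices:

  0-simplices (9): a, b, c, d, e, f, g, h, i
  1-simplices (12): ab, ac, bc, bd, be, bf, bg, bh, bi, de, fi, gh

so the chain groups are C_0 ≅ Z^9, C_1 ≅ Z^12.

Boundary ∂_1: C_1 → C_0 is given by ∂[p,q] = [q] − [p]. For instance
  ∂bc = c − b.
This gives a 9×12 integer matrix of rank 8; reducing to Smith normal form yields diagonal entries (1,1,1,1,1,1,1,1).

From H_k ≅ ker(∂_k) / im(∂_{k+1}) we obtain:

  H_0: rank C_0 − rank ∂_1 = 9 − 8 = 1, and the invariant factors of ∂_1 are all 1, so H_0 ≅ Z.
  H_1: rank ker ∂_1 − rank ∂_2 = (12 − 8) − 0 = 4, and there is no ∂_2, so H_1 ≅ Z^4.

As a check, the Euler characteristic is 9 − 12 = -3, which agrees with 1 − 4 = -3.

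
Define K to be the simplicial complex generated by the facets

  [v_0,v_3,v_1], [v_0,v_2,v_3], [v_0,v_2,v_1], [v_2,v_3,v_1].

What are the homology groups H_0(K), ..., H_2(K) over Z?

K has 4 vertices, 6 edges, 4 triangles.
rank ∂_0 = 0, rank ∂_1 = 3 ⇒ b_0 = 4 − 0 − 3 = 1; all invariant factors of ∂_1 are 1 so no torsion. So H_0 = Z.
rank ∂_1 = 3, rank ∂_2 = 3 ⇒ b_1 = 6 − 3 − 3 = 0; all invariant factors of ∂_2 are 1 so no torsion. So H_1 = 0.
rank ∂_2 = 3, rank ∂_3 = 0 ⇒ b_2 = 4 − 3 − 0 = 1. So H_2 = Z.

H_0 ≅ Z,  H_1 = 0,  H_2 ≅ Z.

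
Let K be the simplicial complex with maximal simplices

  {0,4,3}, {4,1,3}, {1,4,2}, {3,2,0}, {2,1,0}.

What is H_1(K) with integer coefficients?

Take the total order 0 < 1 < 2 < 3 < 4 on the vertex set. Then K (dimension 2) consists of the simplices:

  0-simplices (5): [0], [1], [2], [3], [4]
  1-simplices (10): [0,1], [0,2], [0,3], [0,4], [1,2], [1,3], [1,4], [2,3], [2,4], [3,4]
  2-simplices (5): [0,1,2], [0,2,3], [0,3,4], [1,2,4], [1,3,4]

giving chain groups C_0 ≅ Z^5, C_1 ≅ Z^10, C_2 ≅ Z^5.

Boundary ∂_1: C_1 → C_0 is given by ∂[p,q] = [q] − [p]. For instance
  ∂[1,4] = [4] − [1].
This gives a 5×10 integer matrix of rank 4; reducing to Smith normal form yields diagonal entries (1,1,1,1).

The boundary map ∂_2: C_2 → C_1 sends each 2-simplex [p,q,r] to [q,r] − [p,r] + [p,q]. For instance
  ∂[0,3,4] = [3,4] − [0,4] + [0,3],
  ∂[1,2,4] = [2,4] − [1,4] + [1,2].
This gives a 10×5 integer matrix of rank 5; reducing to Smith normal form yields diagonal entries (1,1,1,1,1).

Now H_k = ker ∂_k / im ∂_{k+1}, so:

  H_1: rank ker ∂_1 − rank ∂_2 = (10 − 4) − 5 = 1, and the invariant factors of ∂_2 are all 1, so H_1 = Z.

H_1 = Z.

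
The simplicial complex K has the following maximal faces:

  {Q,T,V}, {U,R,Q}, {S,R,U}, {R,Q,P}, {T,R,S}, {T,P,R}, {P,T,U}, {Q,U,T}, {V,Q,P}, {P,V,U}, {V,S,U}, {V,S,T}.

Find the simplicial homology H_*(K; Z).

H_0 = Z,  H_1 = Z/2,  H_2 = 0.

Take the total order P < Q < R < S < T < U < V on the vertex set. Then K (dimension 2) consists of the simplices:

  0-simplices (7): P, Q, R, S, T, U, V
  1-simplices (18): PQ, PR, PT, PU, PV, QR, QT, QU, QV, RS, RT, RU, ST, SU, SV, TU, TV, UV
  2-simplices (12): PQR, PQV, PRT, PTU, PUV, QRU, QTU, QTV, RST, RSU, STV, SUV

so the chain groups are C_0 ≅ Z^7, C_1 ≅ Z^18, C_2 ≅ Z^12.

∂_1: C_1 → C_0 maps an edge to its endpoints' difference, ∂[p,q] = q − p. For instance
  ∂UV = V − U.
The 7×18 boundary matrix has rank 6 and Smith normal form diag(1,1,1,1,1,1).

∂_2: C_2 → C_1 maps a triangle to the signed sum of its edges. For instance
  ∂PQV = QV − PV + PQ,
  ∂PUV = UV − PV + PU.
The resulting 18×12 matrix has rank 12, and its Smith normal form has invariant factors (1,1,1,1,1,1,1,1,1,1,1,2).

Now H_k = ker ∂_k / im ∂_{k+1}, so:

  H_0: rank C_0 − rank ∂_1 = 7 − 6 = 1, and the invariant factors of ∂_1 are all 1, so H_0 = Z.
  H_1: rank ker ∂_1 − rank ∂_2 = (18 − 6) − 12 = 0, and ∂_2 has invariant factor 2 > 1, so H_1 = Z/2.
  H_2: rank ker ∂_2 − rank ∂_3 = (12 − 12) − 0 = 0, and there is no ∂_3, so H_2 = 0.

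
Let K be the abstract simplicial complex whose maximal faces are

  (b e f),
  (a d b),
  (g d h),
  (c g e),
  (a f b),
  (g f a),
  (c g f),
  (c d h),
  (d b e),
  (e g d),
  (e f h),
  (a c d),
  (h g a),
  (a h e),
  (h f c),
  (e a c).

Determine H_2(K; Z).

Take the total order a < b < c < d < e < f < g < h on the vertex set. Then K (dimension 2) consists of the simplices:

  0-simplices (8): a, b, c, d, e, f, g, h
  1-simplices (24): ab, ac, ad, ae, af, ag, ah, bd, be, bf, cd, ce, cf, cg, ch, de, dg, dh, ef, eg, eh, fg, fh, gh
  2-simplices (16): abd, abf, acd, ace, aeh, afg, agh, bde, bef, cdh, ceg, cfg, cfh, deg, dgh, efh

Hence C_0 ≅ Z^8, C_1 ≅ Z^24, C_2 ≅ Z^16.

The boundary map ∂_1: C_1 → C_0 sends each edge [p,q] (with p < q) to q − p.
As a 8×24 matrix over Z this has rank 7, with invariant factors (1,1,1,1,1,1,1).

The boundary map ∂_2: C_2 → C_1 sends each 2-simplex [p,q,r] to [q,r] − [p,r] + [p,q]. For instance
  ∂efh = fh − eh + ef,
  ∂cfh = fh − ch + cf.
The 24×16 boundary matrix has rank 15 and Smith normal form diag(1,1,1,1,1,1,1,1,1,1,1,1,1,1,1).

From H_k ≅ ker(∂_k) / im(∂_{k+1}) we obtain:

  H_2: rank ker ∂_2 − rank ∂_3 = (16 − 15) − 0 = 1, and there is no ∂_3, so H_2 = Z.

(K is a triangulation of the torus T^2.)

H_2 = Z.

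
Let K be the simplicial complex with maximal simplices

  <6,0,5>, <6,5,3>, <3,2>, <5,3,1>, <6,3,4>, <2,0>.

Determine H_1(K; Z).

Take the total order 0 < 1 < 2 < 3 < 4 < 5 < 6 on the vertex set. Then K (dimension 2) consists of the simplices:

  0-simplices (7): [0], [1], [2], [3], [4], [5], [6]
  1-simplices (11): [0,2], [0,5], [0,6], [1,3], [1,5], [2,3], [3,4], [3,5], [3,6], [4,6], [5,6]
  2-simplices (4): [0,5,6], [1,3,5], [3,4,6], [3,5,6]

Hence C_0 ≅ Z^7, C_1 ≅ Z^11, C_2 ≅ Z^4.

Boundary ∂_1: C_1 → C_0 maps an edge to its endpoints' difference, ∂[p,q] = q − p. For instance
  ∂[0,6] = [6] − [0].
As a 7×11 matrix over Z this has rank 6, with invariant factors (1,1,1,1,1,1).

The boundary map ∂_2: C_2 → C_1 maps a triangle to the signed sum of its edges. For instance
  ∂[3,4,6] = [4,6] − [3,6] + [3,4],
  ∂[1,3,5] = [3,5] − [1,5] + [1,3].
The resulting 11×4 matrix has rank 4, and its Smith normal form has invariant factors (1,1,1,1).

From H_k ≅ ker(∂_k) / im(∂_{k+1}) we obtain:

  H_1: rank ker ∂_1 − rank ∂_2 = (11 − 6) − 4 = 1, and the invariant factors of ∂_2 are all 1, so H_1 = Z.

H_1 ≅ Z.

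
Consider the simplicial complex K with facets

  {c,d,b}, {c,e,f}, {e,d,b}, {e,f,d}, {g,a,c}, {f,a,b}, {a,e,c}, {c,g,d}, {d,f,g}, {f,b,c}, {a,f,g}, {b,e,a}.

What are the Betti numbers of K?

b_0 = 1, b_1 = 0, b_2 = 0.

Order the vertices as a < b < c < d < e < f < g. Listing each simplex with vertices in this order, K has dimension 2 with simplices:

  0-simplices (7): a, b, c, d, e, f, g
  1-simplices (18): ab, ac, ae, af, ag, bc, bd, be, bf, cd, ce, cf, cg, de, df, dg, ef, fg
  2-simplices (12): abe, abf, ace, acg, afg, bcd, bcf, bde, cdg, cef, def, dfg

so the chain groups are C_0 ≅ Z^7, C_1 ≅ Z^18, C_2 ≅ Z^12.

∂_1: C_1 → C_0 maps an edge to its endpoints' difference, ∂[p,q] = q − p. For instance
  ∂fg = g − f.
As a 7×18 matrix over Z this has rank 6, with invariant factors (1,1,1,1,1,1).

∂_2: C_2 → C_1 sends each 2-simplex [p,q,r] to [q,r] − [p,r] + [p,q]. For instance
  ∂cef = ef − cf + ce,
  ∂cdg = dg − cg + cd.
The 18×12 boundary matrix has rank 12 and Smith normal form diag(1,1,1,1,1,1,1,1,1,1,1,2).

Now H_k = ker ∂_k / im ∂_{k+1}, so:

  H_0: rank C_0 − rank ∂_1 = 7 − 6 = 1, and the invariant factors of ∂_1 are all 1, so H_0 ≅ Z.
  H_1: rank ker ∂_1 − rank ∂_2 = (18 − 6) − 12 = 0, and ∂_2 has invariant factor 2 > 1, so H_1 ≅ Z/2.
  H_2: rank ker ∂_2 − rank ∂_3 = (12 − 12) − 0 = 0, and there is no ∂_3, so H_2 ≅ 0.

Hence the Betti numbers are b_0 = 1, b_1 = 0, b_2 = 0.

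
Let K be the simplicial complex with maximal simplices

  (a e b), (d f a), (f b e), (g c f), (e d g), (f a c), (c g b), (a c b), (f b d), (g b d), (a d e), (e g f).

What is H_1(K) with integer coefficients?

Take the total order a < b < c < d < e < f < g on the vertex set. Then K (dimension 2) consists of the simplices:

  0-simplices (7): a, b, c, d, e, f, g
  1-simplices (18): ab, ac, ad, ae, af, bc, bd, be, bf, bg, cf, cg, de, df, dg, ef, eg, fg
  2-simplices (12): abc, abe, acf, ade, adf, bcg, bdf, bdg, bef, cfg, deg, efg

so the chain groups are C_0 ≅ Z^7, C_1 ≅ Z^18, C_2 ≅ Z^12.

The boundary map ∂_1: C_1 → C_0 maps an edge to its endpoints' difference, ∂[p,q] = q − p.
This gives a 7×18 integer matrix of rank 6; reducing to Smith normal form yields diagonal entries (1,1,1,1,1,1).

∂_2: C_2 → C_1 acts by ∂[p,q,r] = [q,r] − [p,r] + [p,q]. For instance
  ∂bef = ef − bf + be,
  ∂abe = be − ae + ab.
The 18×12 boundary matrix has rank 12 and Smith normal form diag(1,1,1,1,1,1,1,1,1,1,1,2).

Now H_k = ker ∂_k / im ∂_{k+1}, so:

  H_1: rank ker ∂_1 − rank ∂_2 = (18 − 6) − 12 = 0, and ∂_2 has invariant factor 2 > 1, so H_1 ≅ Z/2.

H_1 = Z/2.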